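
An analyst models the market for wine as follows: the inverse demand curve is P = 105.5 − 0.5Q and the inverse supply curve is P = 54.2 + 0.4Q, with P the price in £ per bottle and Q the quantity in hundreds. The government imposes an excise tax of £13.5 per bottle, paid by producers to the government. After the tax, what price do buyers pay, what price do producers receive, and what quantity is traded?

Rewrite in direct form: Qd = 211 − 2P and Qs = 2.5P − 135.5.
Before the tax: set 211 − 2P = 2.5P − 135.5 → P* = £77, Q* = 57.
With the tax collected from producers, supply shifts: Qs = 2.5(P − 13.5) − 135.5.
New equilibrium: buyers pay £84.5, producers receive £71, Q = 42. (Wedge: Pb − Ps = 13.5.)

Buyers pay £84.5; producers receive £71; quantity = 42.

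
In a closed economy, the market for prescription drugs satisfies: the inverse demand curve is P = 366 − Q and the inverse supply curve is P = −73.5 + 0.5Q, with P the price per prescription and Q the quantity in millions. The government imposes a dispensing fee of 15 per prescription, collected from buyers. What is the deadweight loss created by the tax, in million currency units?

Deadweight loss = 75 million.

Rewrite in direct form: Qd = 366 − P and Qs = 2P + 147.
Before the tax: set 366 − P = 2P + 147 → P* = 73, Q* = 293.
With the tax collected from buyers, demand (in seller-price terms) shifts: Qd = 366 − (P + 15).
New equilibrium: buyers pay 83, sellers receive 68, Q = 283. (Wedge: Pb − Ps = 15.)
Quantity falls by |ΔQ| = |293 − 283| = 10.
DWL = ½ · t · |ΔQ| = ½ · 15 · 10 = 75.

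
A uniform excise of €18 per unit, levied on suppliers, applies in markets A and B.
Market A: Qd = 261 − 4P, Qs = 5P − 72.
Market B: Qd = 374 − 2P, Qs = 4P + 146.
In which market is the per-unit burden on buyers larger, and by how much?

Market A: pre-tax P* = €37, Q* = 113; post-tax Q = 73; per-unit burden on buyers = €10.
Market B: pre-tax P* = €38, Q* = 298; post-tax Q = 274; per-unit burden on buyers = €12.
Difference: €10 vs €12 → market B is larger by €2.

Market B, by €2.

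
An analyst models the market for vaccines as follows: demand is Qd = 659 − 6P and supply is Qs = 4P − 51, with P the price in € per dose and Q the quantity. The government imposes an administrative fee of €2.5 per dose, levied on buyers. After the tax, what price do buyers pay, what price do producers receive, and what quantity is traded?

Buyers pay €72; producers receive €69.5; quantity = 227.

Without the tax, 659 − 6P = 4P − 51 gives 10P = 710, so P* = €71 and Q* = 233.
With the tax collected from buyers, demand (in seller-price terms) shifts: Qd = 659 − 6(P + 2.5).
Solving gives Q = 227 with buyers paying €72 and producers receiving €69.5 (the €2.5 wedge).
The less price-elastic side of the market bears the larger share of a per-unit tax.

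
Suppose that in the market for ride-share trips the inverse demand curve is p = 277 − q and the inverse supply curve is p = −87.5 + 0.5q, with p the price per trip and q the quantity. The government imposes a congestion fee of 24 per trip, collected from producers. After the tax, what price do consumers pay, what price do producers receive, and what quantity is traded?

Inverting to q(p) form: qd = 277 − p; qs = 2p + 175.
Before the tax: set 277 − p = 2p + 175 → p* = 34, q* = 243.
With the tax collected from producers, supply shifts: qs = 2(p − 24) + 175.
New equilibrium: consumers pay 50, producers receive 26, q = 227. (Wedge: pb − ps = 24.)
The less price-elastic side of the market bears the larger share of a per-unit tax.

Consumers pay 50; producers receive 26; quantity = 227.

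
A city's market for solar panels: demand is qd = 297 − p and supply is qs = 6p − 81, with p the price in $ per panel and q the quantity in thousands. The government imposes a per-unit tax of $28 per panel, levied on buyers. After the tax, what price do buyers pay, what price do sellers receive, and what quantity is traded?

Buyers pay $78; sellers receive $50; quantity = 219.

Before the tax: set 297 − p = 6p − 81 → p* = $54, q* = 243.
With the tax collected from buyers, demand (in seller-price terms) shifts: qd = 297 − (p + 28).
New equilibrium: buyers pay $78, sellers receive $50, q = 219. (Wedge: pb − ps = 28.)
The less price-elastic side of the market bears the larger share of a per-unit tax.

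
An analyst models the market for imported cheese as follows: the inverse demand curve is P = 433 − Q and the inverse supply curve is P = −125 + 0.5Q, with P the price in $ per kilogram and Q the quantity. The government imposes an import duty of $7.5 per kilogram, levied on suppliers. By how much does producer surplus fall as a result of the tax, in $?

Rewrite in direct form: Qd = 433 − P and Qs = 2P + 250.
Before the tax: set 433 − P = 2P + 250 → P* = $61, Q* = 372.
With the tax collected from suppliers, supply shifts: Qs = 2(P − 7.5) + 250.
Solving gives Q = 367 with buyers paying $66 and suppliers receiving $58.5 (the $7.5 wedge).
ΔPS is the trapezoid between Q = 367 and Q = 372 of height $2.5: ½ · (372 + 367) · 2.5 = $923.75.

Producer surplus falls by $923.75.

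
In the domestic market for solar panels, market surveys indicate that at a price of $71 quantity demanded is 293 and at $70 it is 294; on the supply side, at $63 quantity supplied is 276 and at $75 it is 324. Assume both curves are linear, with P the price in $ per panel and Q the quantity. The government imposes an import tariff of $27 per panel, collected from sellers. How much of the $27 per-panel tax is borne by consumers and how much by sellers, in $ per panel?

Consumers bear $21.6 per panel; sellers bear $5.4 per panel.

Demand slope: (294 − 293)/(70 − 71) = -1, so Qd = 364 − P.
Supply slope: (324 − 276)/(75 − 63) = 4, so Qs = 4P + 24.
Without the tax, 364 − P = 4P + 24 gives 5P = 340, so P* = $68 and Q* = 296.
With the tax collected from sellers, supply shifts: Qs = 4(P − 27) + 24.
New equilibrium: consumers pay $89.6, sellers receive $62.6, Q = 274.4. (Wedge: Pb − Ps = 27.)
Burden on consumers: $21.6; on sellers: $5.4. (They sum to $27.)
The less price-elastic side of the market bears the larger share of a per-unit tax.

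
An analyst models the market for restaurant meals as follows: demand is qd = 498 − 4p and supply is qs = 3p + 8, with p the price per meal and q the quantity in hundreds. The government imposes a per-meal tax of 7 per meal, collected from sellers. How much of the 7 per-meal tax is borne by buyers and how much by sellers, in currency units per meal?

Without the tax, 498 − 4p = 3p + 8 gives 7p = 490, so p* = 70 and q* = 218.
With the tax collected from sellers, supply shifts: qs = 3(p − 7) + 8.
New equilibrium: buyers pay 73, sellers receive 66, q = 206. (Wedge: pb − ps = 7.)
Burden on buyers: 3; on sellers: 4. (They sum to 7.)
The less price-elastic side of the market bears the larger share of a per-unit tax.

Buyers bear 3 per meal; sellers bear 4 per meal.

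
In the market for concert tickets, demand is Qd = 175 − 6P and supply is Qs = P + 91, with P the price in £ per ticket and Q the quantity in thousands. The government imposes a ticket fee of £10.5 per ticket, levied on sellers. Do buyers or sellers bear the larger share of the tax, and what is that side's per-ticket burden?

Without the tax, 175 − 6P = P + 91 gives 7P = 84, so P* = £12 and Q* = 103.
With the tax collected from sellers, supply shifts: Qs = (P − 10.5) + 91.
New equilibrium: buyers pay £13.5, sellers receive £3, Q = 94. (Wedge: Pb − Ps = 10.5.)
Per-ticket burden: buyers £1.5, sellers £9.
Sellers take the larger share because supply is less price-elastic here (demand slope 6 vs supply slope 1).

Sellers bear the larger share: £9 per ticket.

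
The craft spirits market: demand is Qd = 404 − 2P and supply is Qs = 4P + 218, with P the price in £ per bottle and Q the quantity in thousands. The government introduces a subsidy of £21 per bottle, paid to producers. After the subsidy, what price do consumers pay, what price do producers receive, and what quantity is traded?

Consumers pay £17; producers receive £38; quantity = 370.

Without the subsidy, 404 − 2P = 4P + 218 gives 6P = 186, so P* = £31 and Q* = 342.
With a per-unit subsidy paid to producers, each receives P + 21 per unit sold, so supply becomes Qs = 4(P + 21) + 218.
Solving gives Q = 370 with consumers paying £17 and producers receiving £38 (the £21 wedge).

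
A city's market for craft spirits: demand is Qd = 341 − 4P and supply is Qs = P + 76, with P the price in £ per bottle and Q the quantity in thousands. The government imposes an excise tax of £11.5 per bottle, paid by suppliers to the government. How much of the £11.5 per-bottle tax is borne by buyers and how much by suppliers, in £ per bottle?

Buyers bear £2.3 per bottle; suppliers bear £9.2 per bottle.

Before the tax: set 341 − 4P = P + 76 → P* = £53, Q* = 129.
With the tax collected from suppliers, supply shifts: Qs = (P − 11.5) + 76.
New equilibrium: buyers pay £55.3, suppliers receive £43.8, Q = 119.8. (Wedge: Pb − Ps = 11.5.)
Burden on buyers: £2.3; on suppliers: £9.2. (They sum to £11.5.)
The less price-elastic side of the market bears the larger share of a per-unit tax.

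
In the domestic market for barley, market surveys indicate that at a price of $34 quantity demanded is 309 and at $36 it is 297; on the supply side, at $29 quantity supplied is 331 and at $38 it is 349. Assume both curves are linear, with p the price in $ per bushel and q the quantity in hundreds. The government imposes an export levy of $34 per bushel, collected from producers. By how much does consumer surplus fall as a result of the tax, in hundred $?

Demand slope: (297 − 309)/(36 − 34) = -6, so qd = 513 − 6p.
Supply slope: (349 − 331)/(38 − 29) = 2, so qs = 2p + 273.
Without the tax, 513 − 6p = 2p + 273 gives 8p = 240, so p* = $30 and q* = 333.
With the tax collected from producers, supply shifts: qs = 2(p − 34) + 273.
Solving gives q = 282 with buyers paying $38.5 and producers receiving $4.5 (the $34 wedge).
ΔCS is the trapezoid between Q = 282 and Q = 333 of height $8.5: ½ · (333 + 282) · 8.5 = $2613.75.

Consumer surplus falls by $2613.75 hundred.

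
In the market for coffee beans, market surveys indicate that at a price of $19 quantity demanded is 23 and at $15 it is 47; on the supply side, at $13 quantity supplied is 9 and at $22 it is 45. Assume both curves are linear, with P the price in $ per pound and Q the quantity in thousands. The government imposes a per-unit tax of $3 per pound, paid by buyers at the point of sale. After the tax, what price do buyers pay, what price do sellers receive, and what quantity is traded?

Buyers pay $19.2; sellers receive $16.2; quantity = 21.8.

Demand slope: (47 − 23)/(15 − 19) = -6, so Qd = 137 − 6P.
Supply slope: (45 − 9)/(22 − 13) = 4, so Qs = 4P − 43.
Before the tax: set 137 − 6P = 4P − 43 → P* = $18, Q* = 29.
With the tax collected from buyers, demand (in seller-price terms) shifts: Qd = 137 − 6(P + 3).
Solving gives Q = 21.8 with buyers paying $19.2 and sellers receiving $16.2 (the $3 wedge).
The less price-elastic side of the market bears the larger share of a per-unit tax.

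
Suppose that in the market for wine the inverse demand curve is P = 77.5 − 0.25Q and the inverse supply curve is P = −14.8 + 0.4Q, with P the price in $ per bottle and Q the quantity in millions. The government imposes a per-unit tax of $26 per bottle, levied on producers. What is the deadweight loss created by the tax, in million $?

Deadweight loss = $520 million.

Inverting to Q(P) form: Qd = 310 − 4P; Qs = 2.5P + 37.
Without the tax, 310 − 4P = 2.5P + 37 gives 6.5P = 273, so P* = $42 and Q* = 142.
With the tax collected from producers, supply shifts: Qs = 2.5(P − 26) + 37.
New equilibrium: consumers pay $52, producers receive $26, Q = 102. (Wedge: Pb − Ps = 26.)
Quantity falls by |ΔQ| = |142 − 102| = 40.
DWL = ½ · t · |ΔQ| = ½ · 26 · 40 = $520.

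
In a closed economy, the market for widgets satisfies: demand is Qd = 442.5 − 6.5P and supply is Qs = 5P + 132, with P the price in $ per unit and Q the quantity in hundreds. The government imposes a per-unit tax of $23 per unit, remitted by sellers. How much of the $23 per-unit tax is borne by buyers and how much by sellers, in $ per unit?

Without the tax, 442.5 − 6.5P = 5P + 132 gives 11.5P = 310.5, so P* = $27 and Q* = 267.
With the tax collected from sellers, supply shifts: Qs = 5(P − 23) + 132.
New equilibrium: buyers pay $37, sellers receive $14, Q = 202. (Wedge: Pb − Ps = 23.)
Burden on buyers: $10; on sellers: $13. (They sum to $23.)
The less price-elastic side of the market bears the larger share of a per-unit tax.

Buyers bear $10 per unit; sellers bear $13 per unit.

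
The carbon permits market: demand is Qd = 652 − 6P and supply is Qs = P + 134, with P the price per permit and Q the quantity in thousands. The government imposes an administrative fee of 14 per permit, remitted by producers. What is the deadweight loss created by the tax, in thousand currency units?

Before the tax: set 652 − 6P = P + 134 → P* = 74, Q* = 208.
With the tax collected from producers, supply shifts: Qs = (P − 14) + 134.
New equilibrium: buyers pay 76, producers receive 62, Q = 196. (Wedge: Pb − Ps = 14.)
Quantity falls by |ΔQ| = |208 − 196| = 12.
DWL = ½ · t · |ΔQ| = ½ · 14 · 12 = 84.

Deadweight loss = 84 thousand.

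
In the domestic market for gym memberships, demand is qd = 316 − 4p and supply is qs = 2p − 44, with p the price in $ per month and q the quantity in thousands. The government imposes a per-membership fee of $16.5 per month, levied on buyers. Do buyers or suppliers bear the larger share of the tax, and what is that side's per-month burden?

Suppliers bear the larger share: $11 per month.

Without the tax, 316 − 4p = 2p − 44 gives 6p = 360, so p* = $60 and q* = 76.
With the tax collected from buyers, demand (in seller-price terms) shifts: qd = 316 − 4(p + 16.5).
New equilibrium: buyers pay $65.5, suppliers receive $49, q = 54. (Wedge: pb − ps = 16.5.)
Per-month burden: buyers $5.5, suppliers $11.
Suppliers take the larger share because supply is less price-elastic here (demand slope 4 vs supply slope 2).
The less price-elastic side of the market bears the larger share of a per-unit tax.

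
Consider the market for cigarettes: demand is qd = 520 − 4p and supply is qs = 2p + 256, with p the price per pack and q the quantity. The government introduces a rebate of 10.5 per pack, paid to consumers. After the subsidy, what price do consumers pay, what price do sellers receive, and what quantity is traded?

Without the subsidy, 520 − 4p = 2p + 256 gives 6p = 264, so p* = 44 and q* = 344.
With a per-unit subsidy paid to consumers, each effectively pays p − 10.5, so demand becomes qd = 520 − 4(p − 10.5).
Solving gives q = 358 with consumers paying 40.5 and sellers receiving 51 (the 10.5 wedge).

Consumers pay 40.5; sellers receive 51; quantity = 358.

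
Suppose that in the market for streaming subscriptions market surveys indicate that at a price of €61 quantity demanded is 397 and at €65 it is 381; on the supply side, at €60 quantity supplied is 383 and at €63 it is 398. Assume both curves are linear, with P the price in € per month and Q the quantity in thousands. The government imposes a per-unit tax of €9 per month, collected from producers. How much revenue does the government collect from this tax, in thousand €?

Tax revenue = €3357 thousand.

Demand slope: (381 − 397)/(65 − 61) = -4, so Qd = 641 − 4P.
Supply slope: (398 − 383)/(63 − 60) = 5, so Qs = 5P + 83.
Before the tax: set 641 − 4P = 5P + 83 → P* = €62, Q* = 393.
With the tax collected from producers, supply shifts: Qs = 5(P − 9) + 83.
Solving gives Q = 373 with buyers paying €67 and producers receiving €58 (the €9 wedge).
Revenue = t · Q = 9 · 373 = €3357.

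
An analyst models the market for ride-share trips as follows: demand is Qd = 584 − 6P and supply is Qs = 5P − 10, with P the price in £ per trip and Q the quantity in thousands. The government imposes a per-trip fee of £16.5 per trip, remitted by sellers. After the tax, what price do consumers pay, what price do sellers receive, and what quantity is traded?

Before the tax: set 584 − 6P = 5P − 10 → P* = £54, Q* = 260.
With the tax collected from sellers, supply shifts: Qs = 5(P − 16.5) − 10.
Solving gives Q = 215 with consumers paying £61.5 and sellers receiving £45 (the £16.5 wedge).
The less price-elastic side of the market bears the larger share of a per-unit tax.

Consumers pay £61.5; sellers receive £45; quantity = 215.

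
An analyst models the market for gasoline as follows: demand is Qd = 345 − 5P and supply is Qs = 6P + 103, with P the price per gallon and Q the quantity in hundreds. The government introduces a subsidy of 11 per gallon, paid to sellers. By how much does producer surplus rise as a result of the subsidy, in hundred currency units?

Before the subsidy: set 345 − 5P = 6P + 103 → P* = 22, Q* = 235.
With a per-unit subsidy paid to sellers, each receives P + 11 per unit sold, so supply becomes Qs = 6(P + 11) + 103.
Solving gives Q = 265 with consumers paying 16 and sellers receiving 27 (the 11 wedge).
ΔPS is the trapezoid between Q = 265 and Q = 235 of height 5: ½ · (235 + 265) · 5 = 1250.

Producer surplus rises by 1250 hundred.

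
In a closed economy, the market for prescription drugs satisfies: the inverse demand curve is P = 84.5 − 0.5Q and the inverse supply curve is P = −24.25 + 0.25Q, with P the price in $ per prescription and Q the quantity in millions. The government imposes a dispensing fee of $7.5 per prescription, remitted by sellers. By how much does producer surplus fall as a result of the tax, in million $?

Producer surplus falls by $350 million.

Inverting to Q(P) form: Qd = 169 − 2P; Qs = 4P + 97.
Without the tax, 169 − 2P = 4P + 97 gives 6P = 72, so P* = $12 and Q* = 145.
With the tax collected from sellers, supply shifts: Qs = 4(P − 7.5) + 97.
New equilibrium: consumers pay $17, sellers receive $9.5, Q = 135. (Wedge: Pb − Ps = 7.5.)
ΔPS is the trapezoid between Q = 135 and Q = 145 of height $2.5: ½ · (145 + 135) · 2.5 = $350.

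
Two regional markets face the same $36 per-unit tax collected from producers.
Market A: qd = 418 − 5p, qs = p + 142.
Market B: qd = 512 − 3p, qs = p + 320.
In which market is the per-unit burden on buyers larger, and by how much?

Market B, by $3.

Market A: pre-tax p* = $46, q* = 188; post-tax q = 158; per-unit burden on buyers = $6.
Market B: pre-tax p* = $48, q* = 368; post-tax q = 341; per-unit burden on buyers = $9.
Difference: $6 vs $9 → market B is larger by $3.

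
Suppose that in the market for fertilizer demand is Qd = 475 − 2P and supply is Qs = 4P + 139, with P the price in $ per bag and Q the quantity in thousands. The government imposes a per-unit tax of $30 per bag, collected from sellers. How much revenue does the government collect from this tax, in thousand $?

Without the tax, 475 − 2P = 4P + 139 gives 6P = 336, so P* = $56 and Q* = 363.
With the tax collected from sellers, supply shifts: Qs = 4(P − 30) + 139.
Solving gives Q = 323 with buyers paying $76 and sellers receiving $46 (the $30 wedge).
Revenue = t · Q = 30 · 323 = $9690.

Tax revenue = $9690 thousand.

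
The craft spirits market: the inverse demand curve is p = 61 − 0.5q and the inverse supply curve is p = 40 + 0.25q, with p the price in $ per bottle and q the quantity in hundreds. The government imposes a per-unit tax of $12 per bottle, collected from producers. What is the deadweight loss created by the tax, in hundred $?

Rewrite in direct form: qd = 122 − 2p and qs = 4p − 160.
Without the tax, 122 − 2p = 4p − 160 gives 6p = 282, so p* = $47 and q* = 28.
With the tax collected from producers, supply shifts: qs = 4(p − 12) − 160.
Solving gives q = 12 with buyers paying $55 and producers receiving $43 (the $12 wedge).
Quantity falls by |ΔQ| = |28 − 12| = 16.
DWL = ½ · t · |ΔQ| = ½ · 12 · 16 = $96.

Deadweight loss = $96 hundred.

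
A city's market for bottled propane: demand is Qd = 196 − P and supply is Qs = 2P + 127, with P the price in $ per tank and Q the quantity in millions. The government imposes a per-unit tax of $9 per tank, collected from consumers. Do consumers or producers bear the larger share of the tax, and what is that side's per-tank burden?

Before the tax: set 196 − P = 2P + 127 → P* = $23, Q* = 173.
With the tax collected from consumers, demand (in seller-price terms) shifts: Qd = 196 − (P + 9).
New equilibrium: consumers pay $29, producers receive $20, Q = 167. (Wedge: Pb − Ps = 9.)
Per-tank burden: consumers $6, producers $3.
Consumers take the larger share because demand is less price-elastic here (demand slope 1 vs supply slope 2).

Consumers bear the larger share: $6 per tank.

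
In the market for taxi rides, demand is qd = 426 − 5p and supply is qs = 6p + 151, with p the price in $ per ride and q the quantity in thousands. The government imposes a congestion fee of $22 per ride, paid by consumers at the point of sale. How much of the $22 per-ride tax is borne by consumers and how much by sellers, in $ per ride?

Consumers bear $12 per ride; sellers bear $10 per ride.

Without the tax, 426 − 5p = 6p + 151 gives 11p = 275, so p* = $25 and q* = 301.
With the tax collected from consumers, demand (in seller-price terms) shifts: qd = 426 − 5(p + 22).
New equilibrium: consumers pay $37, sellers receive $15, q = 241. (Wedge: pb − ps = 22.)
Burden on consumers: $12; on sellers: $10. (They sum to $22.)
The less price-elastic side of the market bears the larger share of a per-unit tax.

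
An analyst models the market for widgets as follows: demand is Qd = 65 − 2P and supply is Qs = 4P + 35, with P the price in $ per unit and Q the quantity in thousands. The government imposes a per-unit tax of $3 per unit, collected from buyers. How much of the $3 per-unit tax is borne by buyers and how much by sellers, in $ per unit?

Without the tax, 65 − 2P = 4P + 35 gives 6P = 30, so P* = $5 and Q* = 55.
With the tax collected from buyers, demand (in seller-price terms) shifts: Qd = 65 − 2(P + 3).
New equilibrium: buyers pay $7, sellers receive $4, Q = 51. (Wedge: Pb − Ps = 3.)
Burden on buyers: $2; on sellers: $1. (They sum to $3.)
The less price-elastic side of the market bears the larger share of a per-unit tax.

Buyers bear $2 per unit; sellers bear $1 per unit.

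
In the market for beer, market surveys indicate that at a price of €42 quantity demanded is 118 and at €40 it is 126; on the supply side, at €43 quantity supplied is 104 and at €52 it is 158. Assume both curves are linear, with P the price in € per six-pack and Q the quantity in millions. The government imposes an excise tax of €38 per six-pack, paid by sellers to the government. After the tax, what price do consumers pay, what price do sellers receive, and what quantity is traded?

Demand slope: (126 − 118)/(40 − 42) = -4, so Qd = 286 − 4P.
Supply slope: (158 − 104)/(52 − 43) = 6, so Qs = 6P − 154.
Before the tax: set 286 − 4P = 6P − 154 → P* = €44, Q* = 110.
With the tax collected from sellers, supply shifts: Qs = 6(P − 38) − 154.
Solving gives Q = 18.8 with consumers paying €66.8 and sellers receiving €28.8 (the €38 wedge).
The less price-elastic side of the market bears the larger share of a per-unit tax.

Consumers pay €66.8; sellers receive €28.8; quantity = 18.8.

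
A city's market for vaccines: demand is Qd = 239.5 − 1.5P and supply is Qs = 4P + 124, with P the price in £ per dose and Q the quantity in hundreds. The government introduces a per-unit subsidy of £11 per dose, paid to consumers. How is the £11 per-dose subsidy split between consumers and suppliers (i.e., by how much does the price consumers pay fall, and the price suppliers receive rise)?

Before the subsidy: set 239.5 − 1.5P = 4P + 124 → P* = £21, Q* = 208.
With a per-unit subsidy paid to consumers, each effectively pays P − 11, so demand becomes Qd = 239.5 − 1.5(P − 11).
Solving gives Q = 220 with consumers paying £13 and suppliers receiving £24 (the £11 wedge).
Gain to consumers: £8; to suppliers: £3. (They sum to £11.)

Consumers gain £8 per dose; suppliers gain £3 per dose.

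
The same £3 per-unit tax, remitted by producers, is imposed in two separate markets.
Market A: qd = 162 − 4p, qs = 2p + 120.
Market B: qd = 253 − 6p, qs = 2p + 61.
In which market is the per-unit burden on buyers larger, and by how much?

Market A, by £0.25.

Market A: pre-tax p* = £7, q* = 134; post-tax q = 130; per-unit burden on buyers = £1.
Market B: pre-tax p* = £24, q* = 109; post-tax q = 104.5; per-unit burden on buyers = £0.75.
Difference: £1 vs £0.75 → market A is larger by £0.25.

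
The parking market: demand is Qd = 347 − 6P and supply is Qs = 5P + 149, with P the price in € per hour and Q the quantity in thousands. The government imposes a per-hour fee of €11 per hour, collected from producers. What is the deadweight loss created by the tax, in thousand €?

Before the tax: set 347 − 6P = 5P + 149 → P* = €18, Q* = 239.
With the tax collected from producers, supply shifts: Qs = 5(P − 11) + 149.
New equilibrium: buyers pay €23, producers receive €12, Q = 209. (Wedge: Pb − Ps = 11.)
Quantity falls by |ΔQ| = |239 − 209| = 30.
DWL = ½ · t · |ΔQ| = ½ · 11 · 30 = €165.

Deadweight loss = €165 thousand.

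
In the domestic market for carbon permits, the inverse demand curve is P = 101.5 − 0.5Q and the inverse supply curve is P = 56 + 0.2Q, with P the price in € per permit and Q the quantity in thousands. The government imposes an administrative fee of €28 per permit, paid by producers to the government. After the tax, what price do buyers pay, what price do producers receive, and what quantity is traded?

Inverting to Q(P) form: Qd = 203 − 2P; Qs = 5P − 280.
Without the tax, 203 − 2P = 5P − 280 gives 7P = 483, so P* = €69 and Q* = 65.
With the tax collected from producers, supply shifts: Qs = 5(P − 28) − 280.
Solving gives Q = 25 with buyers paying €89 and producers receiving €61 (the €28 wedge).
The less price-elastic side of the market bears the larger share of a per-unit tax.

Buyers pay €89; producers receive €61; quantity = 25.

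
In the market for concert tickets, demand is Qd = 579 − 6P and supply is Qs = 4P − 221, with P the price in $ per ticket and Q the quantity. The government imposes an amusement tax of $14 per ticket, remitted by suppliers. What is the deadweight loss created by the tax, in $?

Without the tax, 579 − 6P = 4P − 221 gives 10P = 800, so P* = $80 and Q* = 99.
With the tax collected from suppliers, supply shifts: Qs = 4(P − 14) − 221.
Solving gives Q = 65.4 with consumers paying $85.6 and suppliers receiving $71.6 (the $14 wedge).
Quantity falls by |ΔQ| = |99 − 65.4| = 33.6.
DWL = ½ · t · |ΔQ| = ½ · 14 · 33.6 = $235.2.

Deadweight loss = $235.2.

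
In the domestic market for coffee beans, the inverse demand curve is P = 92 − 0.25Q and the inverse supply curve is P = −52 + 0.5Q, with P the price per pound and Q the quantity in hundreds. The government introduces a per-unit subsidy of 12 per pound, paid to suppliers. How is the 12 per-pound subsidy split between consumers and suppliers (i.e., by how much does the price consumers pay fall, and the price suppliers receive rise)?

Inverting to Q(P) form: Qd = 368 − 4P; Qs = 2P + 104.
Before the subsidy: set 368 − 4P = 2P + 104 → P* = 44, Q* = 192.
With a per-unit subsidy paid to suppliers, each receives P + 12 per unit sold, so supply becomes Qs = 2(P + 12) + 104.
New equilibrium: consumers pay 40, suppliers receive 52, Q = 208. (Wedge: Pb − Ps = −12.)
Gain to consumers: 4; to suppliers: 8. (They sum to 12.)

Consumers gain 4 per pound; suppliers gain 8 per pound.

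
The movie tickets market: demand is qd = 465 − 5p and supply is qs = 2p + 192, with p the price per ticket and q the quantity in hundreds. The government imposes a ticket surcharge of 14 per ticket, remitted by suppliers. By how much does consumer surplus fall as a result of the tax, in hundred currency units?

Consumer surplus falls by 1040 hundred.

Without the tax, 465 − 5p = 2p + 192 gives 7p = 273, so p* = 39 and q* = 270.
With the tax collected from suppliers, supply shifts: qs = 2(p − 14) + 192.
Solving gives q = 250 with consumers paying 43 and suppliers receiving 29 (the 14 wedge).
ΔCS is the trapezoid between Q = 250 and Q = 270 of height 4: ½ · (270 + 250) · 4 = 1040.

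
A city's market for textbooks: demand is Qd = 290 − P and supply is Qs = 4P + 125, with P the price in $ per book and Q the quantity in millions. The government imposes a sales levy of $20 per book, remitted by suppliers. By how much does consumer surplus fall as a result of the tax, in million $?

Consumer surplus falls by $3984 million.

Without the tax, 290 − P = 4P + 125 gives 5P = 165, so P* = $33 and Q* = 257.
With the tax collected from suppliers, supply shifts: Qs = 4(P − 20) + 125.
Solving gives Q = 241 with buyers paying $49 and suppliers receiving $29 (the $20 wedge).
ΔCS is the trapezoid between Q = 241 and Q = 257 of height $16: ½ · (257 + 241) · 16 = $3984.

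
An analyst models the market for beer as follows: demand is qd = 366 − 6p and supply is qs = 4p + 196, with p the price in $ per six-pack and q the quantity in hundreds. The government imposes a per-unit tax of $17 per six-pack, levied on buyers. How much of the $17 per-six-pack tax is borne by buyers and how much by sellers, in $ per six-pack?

Without the tax, 366 − 6p = 4p + 196 gives 10p = 170, so p* = $17 and q* = 264.
With the tax collected from buyers, demand (in seller-price terms) shifts: qd = 366 − 6(p + 17).
New equilibrium: buyers pay $23.8, sellers receive $6.8, q = 223.2. (Wedge: pb − ps = 17.)
Burden on buyers: $6.8; on sellers: $10.2. (They sum to $17.)
The less price-elastic side of the market bears the larger share of a per-unit tax.

Buyers bear $6.8 per six-pack; sellers bear $10.2 per six-pack.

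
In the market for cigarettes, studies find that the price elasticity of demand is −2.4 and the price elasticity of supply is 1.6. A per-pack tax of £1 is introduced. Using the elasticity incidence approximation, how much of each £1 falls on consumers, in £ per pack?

Incidence ratio: consumers' share ≈ εs / (εs + |εd|) = 1.6 / (1.6 + 2.4) = 0.4.
So consumers bear ≈ 0.4 × £1 = £0.4; producers bear £0.6.

Consumers bear ≈ £0.4 per pack.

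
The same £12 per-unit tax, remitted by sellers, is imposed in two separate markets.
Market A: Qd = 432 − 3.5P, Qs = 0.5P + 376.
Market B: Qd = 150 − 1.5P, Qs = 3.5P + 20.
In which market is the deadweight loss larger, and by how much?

Market A: pre-tax P* = £14, Q* = 383; post-tax Q = 377.75; deadweight loss = £31.5.
Market B: pre-tax P* = £26, Q* = 111; post-tax Q = 98.4; deadweight loss = £75.6.
Difference: £31.5 vs £75.6 → market B is larger by £44.1.

Market B, by £44.1.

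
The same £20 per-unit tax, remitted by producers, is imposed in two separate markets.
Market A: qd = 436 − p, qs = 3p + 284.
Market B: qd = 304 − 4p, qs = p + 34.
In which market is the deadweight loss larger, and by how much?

Market B, by £10.

Market A: pre-tax p* = £38, q* = 398; post-tax q = 383; deadweight loss = £150.
Market B: pre-tax p* = £54, q* = 88; post-tax q = 72; deadweight loss = £160.
Difference: £150 vs £160 → market B is larger by £10.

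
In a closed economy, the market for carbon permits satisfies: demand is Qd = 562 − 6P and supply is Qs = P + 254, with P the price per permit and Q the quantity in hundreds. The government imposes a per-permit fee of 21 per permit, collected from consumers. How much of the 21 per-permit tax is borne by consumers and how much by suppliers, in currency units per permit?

Consumers bear 3 per permit; suppliers bear 18 per permit.

Before the tax: set 562 − 6P = P + 254 → P* = 44, Q* = 298.
With the tax collected from consumers, demand (in seller-price terms) shifts: Qd = 562 − 6(P + 21).
Solving gives Q = 280 with consumers paying 47 and suppliers receiving 26 (the 21 wedge).
Burden on consumers: 3; on suppliers: 18. (They sum to 21.)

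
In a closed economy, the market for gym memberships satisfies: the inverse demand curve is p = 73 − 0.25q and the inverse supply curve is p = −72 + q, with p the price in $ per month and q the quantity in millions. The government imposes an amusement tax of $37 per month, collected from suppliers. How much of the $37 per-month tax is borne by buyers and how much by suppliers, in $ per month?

Buyers bear $7.4 per month; suppliers bear $29.6 per month.

Rewrite in direct form: qd = 292 − 4p and qs = p + 72.
Before the tax: set 292 − 4p = p + 72 → p* = $44, q* = 116.
With the tax collected from suppliers, supply shifts: qs = (p − 37) + 72.
New equilibrium: buyers pay $51.4, suppliers receive $14.4, q = 86.4. (Wedge: pb − ps = 37.)
Burden on buyers: $7.4; on suppliers: $29.6. (They sum to $37.)
The less price-elastic side of the market bears the larger share of a per-unit tax.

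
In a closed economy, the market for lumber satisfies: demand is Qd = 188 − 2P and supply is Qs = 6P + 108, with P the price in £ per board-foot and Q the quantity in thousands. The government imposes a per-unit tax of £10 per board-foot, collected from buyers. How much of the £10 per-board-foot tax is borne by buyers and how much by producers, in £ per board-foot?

Without the tax, 188 − 2P = 6P + 108 gives 8P = 80, so P* = £10 and Q* = 168.
With the tax collected from buyers, demand (in seller-price terms) shifts: Qd = 188 − 2(P + 10).
New equilibrium: buyers pay £17.5, producers receive £7.5, Q = 153. (Wedge: Pb − Ps = 10.)
Burden on buyers: £7.5; on producers: £2.5. (They sum to £10.)
The less price-elastic side of the market bears the larger share of a per-unit tax.

Buyers bear £7.5 per board-foot; producers bear £2.5 per board-foot.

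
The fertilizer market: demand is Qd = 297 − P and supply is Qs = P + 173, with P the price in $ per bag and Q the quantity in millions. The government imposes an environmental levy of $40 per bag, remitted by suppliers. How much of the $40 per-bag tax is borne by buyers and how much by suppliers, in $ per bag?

Without the tax, 297 − P = P + 173 gives 2P = 124, so P* = $62 and Q* = 235.
With the tax collected from suppliers, supply shifts: Qs = (P − 40) + 173.
Solving gives Q = 215 with buyers paying $82 and suppliers receiving $42 (the $40 wedge).
Burden on buyers: $20; on suppliers: $20. (They sum to $40.)

Buyers bear $20 per bag; suppliers bear $20 per bag.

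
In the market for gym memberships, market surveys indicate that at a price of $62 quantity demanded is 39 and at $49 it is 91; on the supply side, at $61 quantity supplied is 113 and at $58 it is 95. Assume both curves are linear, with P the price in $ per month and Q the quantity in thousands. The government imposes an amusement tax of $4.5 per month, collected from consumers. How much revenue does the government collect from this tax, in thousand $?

Demand slope: (91 − 39)/(49 − 62) = -4, so Qd = 287 − 4P.
Supply slope: (95 − 113)/(58 − 61) = 6, so Qs = 6P − 253.
Before the tax: set 287 − 4P = 6P − 253 → P* = $54, Q* = 71.
With the tax collected from consumers, demand (in seller-price terms) shifts: Qd = 287 − 4(P + 4.5).
Solving gives Q = 60.2 with consumers paying $56.7 and producers receiving $52.2 (the $4.5 wedge).
Revenue = t · Q = 4.5 · 60.2 = $270.9.

Tax revenue = $270.9 thousand.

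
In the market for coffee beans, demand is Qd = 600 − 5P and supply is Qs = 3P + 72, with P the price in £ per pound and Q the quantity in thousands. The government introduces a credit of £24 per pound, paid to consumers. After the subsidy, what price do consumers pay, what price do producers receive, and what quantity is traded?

Consumers pay £57; producers receive £81; quantity = 315.

Before the subsidy: set 600 − 5P = 3P + 72 → P* = £66, Q* = 270.
With a per-unit subsidy paid to consumers, each effectively pays P − 24, so demand becomes Qd = 600 − 5(P − 24).
New equilibrium: consumers pay £57, producers receive £81, Q = 315. (Wedge: Pb − Ps = −24.)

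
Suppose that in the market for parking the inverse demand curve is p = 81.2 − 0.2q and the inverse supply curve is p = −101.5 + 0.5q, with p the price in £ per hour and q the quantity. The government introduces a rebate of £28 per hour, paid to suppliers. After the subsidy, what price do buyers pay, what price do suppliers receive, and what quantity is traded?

Buyers pay £21; suppliers receive £49; quantity = 301.

Rewrite in direct form: qd = 406 − 5p and qs = 2p + 203.
Without the subsidy, 406 − 5p = 2p + 203 gives 7p = 203, so p* = £29 and q* = 261.
With a per-unit subsidy paid to suppliers, each receives p + 28 per unit sold, so supply becomes qs = 2(p + 28) + 203.
Solving gives q = 301 with buyers paying £21 and suppliers receiving £49 (the £28 wedge).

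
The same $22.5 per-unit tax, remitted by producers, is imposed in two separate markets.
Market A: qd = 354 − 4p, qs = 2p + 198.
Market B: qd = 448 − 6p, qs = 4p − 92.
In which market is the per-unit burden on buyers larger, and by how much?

Market A: pre-tax p* = $26, q* = 250; post-tax q = 220; per-unit burden on buyers = $7.5.
Market B: pre-tax p* = $54, q* = 124; post-tax q = 70; per-unit burden on buyers = $9.
Difference: $7.5 vs $9 → market B is larger by $1.5.

Market B, by $1.5.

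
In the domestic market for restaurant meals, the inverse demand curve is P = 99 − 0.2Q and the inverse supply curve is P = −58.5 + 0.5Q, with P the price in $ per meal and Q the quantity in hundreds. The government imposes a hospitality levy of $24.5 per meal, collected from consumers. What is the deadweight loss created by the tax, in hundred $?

Deadweight loss = $428.75 hundred.

Inverting to Q(P) form: Qd = 495 − 5P; Qs = 2P + 117.
Before the tax: set 495 − 5P = 2P + 117 → P* = $54, Q* = 225.
With the tax collected from consumers, demand (in seller-price terms) shifts: Qd = 495 − 5(P + 24.5).
Solving gives Q = 190 with consumers paying $61 and sellers receiving $36.5 (the $24.5 wedge).
Quantity falls by |ΔQ| = |225 − 190| = 35.
DWL = ½ · t · |ΔQ| = ½ · 24.5 · 35 = $428.75.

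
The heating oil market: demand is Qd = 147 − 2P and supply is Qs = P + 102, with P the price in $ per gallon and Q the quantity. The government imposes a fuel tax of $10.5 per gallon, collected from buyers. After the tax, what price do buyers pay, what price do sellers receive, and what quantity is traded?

Buyers pay $18.5; sellers receive $8; quantity = 110.

Without the tax, 147 − 2P = P + 102 gives 3P = 45, so P* = $15 and Q* = 117.
With the tax collected from buyers, demand (in seller-price terms) shifts: Qd = 147 − 2(P + 10.5).
Solving gives Q = 110 with buyers paying $18.5 and sellers receiving $8 (the $10.5 wedge).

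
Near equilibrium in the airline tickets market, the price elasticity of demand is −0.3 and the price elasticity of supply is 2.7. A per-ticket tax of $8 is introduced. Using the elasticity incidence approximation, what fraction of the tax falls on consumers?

Consumers' share ≈ 0.9.

Incidence ratio: consumers' share ≈ εs / (εs + |εd|) = 2.7 / (2.7 + 0.3) = 0.9.
Supply is the more elastic side, so consumers bear the larger share.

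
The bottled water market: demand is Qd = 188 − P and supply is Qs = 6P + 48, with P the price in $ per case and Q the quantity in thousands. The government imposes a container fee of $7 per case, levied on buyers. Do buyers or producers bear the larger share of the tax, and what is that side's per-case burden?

Buyers bear the larger share: $6 per case.

Before the tax: set 188 − P = 6P + 48 → P* = $20, Q* = 168.
With the tax collected from buyers, demand (in seller-price terms) shifts: Qd = 188 − (P + 7).
New equilibrium: buyers pay $26, producers receive $19, Q = 162. (Wedge: Pb − Ps = 7.)
Per-case burden: buyers $6, producers $1.
Buyers take the larger share because demand is less price-elastic here (demand slope 1 vs supply slope 6).
The less price-elastic side of the market bears the larger share of a per-unit tax.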